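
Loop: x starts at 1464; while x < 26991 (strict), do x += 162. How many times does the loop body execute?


Step 1: x goes from 1464 toward 26991 by 162; the body runs while x<26991, so iterations = ceil((bound-start)/step)
Step 2: Distance=25527
Step 3: ceil(25527/162)=158

158


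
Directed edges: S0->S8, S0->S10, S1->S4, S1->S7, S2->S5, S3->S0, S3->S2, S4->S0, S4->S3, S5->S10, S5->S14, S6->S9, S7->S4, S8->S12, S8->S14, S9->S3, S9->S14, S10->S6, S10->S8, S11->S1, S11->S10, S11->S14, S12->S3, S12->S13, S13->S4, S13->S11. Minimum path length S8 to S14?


BFS layer-by-layer from S8:
  dist 0: {S8}
  dist 1: {S12, S14}
  -> S14 reached at distance 1
Shortest path length = 1

1


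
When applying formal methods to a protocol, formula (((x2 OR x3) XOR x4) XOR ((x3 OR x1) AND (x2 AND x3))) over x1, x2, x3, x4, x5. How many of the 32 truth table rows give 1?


Formula: (((x2 OR x3) XOR x4) XOR ((x3 OR x1) AND (x2 AND x3))) over 5 vars (32 rows)
Evaluate each row (x1, x2, x3, x4, x5 as bits, MSB first):
  row 0 [00000]: (((0 OR 0) XOR 0) XOR ((0 OR 0) AND (0 AND 0))) -> 0
  row 1 [00001]: (((0 OR 0) XOR 0) XOR ((0 OR 0) AND (0 AND 0))) -> 0
  row 2 [00010]: (((0 OR 0) XOR 1) XOR ((0 OR 0) AND (0 AND 0))) -> 1
  row 3 [00011]: (((0 OR 0) XOR 1) XOR ((0 OR 0) AND (0 AND 0))) -> 1
  row 4 [00100]: (((0 OR 1) XOR 0) XOR ((1 OR 0) AND (0 AND 1))) -> 1
  row 5 [00101]: (((0 OR 1) XOR 0) XOR ((1 OR 0) AND (0 AND 1))) -> 1
  row 6 [00110]: (((0 OR 1) XOR 1) XOR ((1 OR 0) AND (0 AND 1))) -> 0
  row 7 [00111]: (((0 OR 1) XOR 1) XOR ((1 OR 0) AND (0 AND 1))) -> 0
  row 8 [01000]: (((1 OR 0) XOR 0) XOR ((0 OR 0) AND (1 AND 0))) -> 1
  row 9 [01001]: (((1 OR 0) XOR 0) XOR ((0 OR 0) AND (1 AND 0))) -> 1
  row 10 [01010]: (((1 OR 0) XOR 1) XOR ((0 OR 0) AND (1 AND 0))) -> 0
  row 11 [01011]: (((1 OR 0) XOR 1) XOR ((0 OR 0) AND (1 AND 0))) -> 0
  row 12 [01100]: (((1 OR 1) XOR 0) XOR ((1 OR 0) AND (1 AND 1))) -> 0
  row 13 [01101]: (((1 OR 1) XOR 0) XOR ((1 OR 0) AND (1 AND 1))) -> 0
  row 14 [01110]: (((1 OR 1) XOR 1) XOR ((1 OR 0) AND (1 AND 1))) -> 1
  row 15 [01111]: (((1 OR 1) XOR 1) XOR ((1 OR 0) AND (1 AND 1))) -> 1
  row 16 [10000]: (((0 OR 0) XOR 0) XOR ((0 OR 1) AND (0 AND 0))) -> 0
  row 17 [10001]: (((0 OR 0) XOR 0) XOR ((0 OR 1) AND (0 AND 0))) -> 0
  row 18 [10010]: (((0 OR 0) XOR 1) XOR ((0 OR 1) AND (0 AND 0))) -> 1
  row 19 [10011]: (((0 OR 0) XOR 1) XOR ((0 OR 1) AND (0 AND 0))) -> 1
  row 20 [10100]: (((0 OR 1) XOR 0) XOR ((1 OR 1) AND (0 AND 1))) -> 1
  row 21 [10101]: (((0 OR 1) XOR 0) XOR ((1 OR 1) AND (0 AND 1))) -> 1
  row 22 [10110]: (((0 OR 1) XOR 1) XOR ((1 OR 1) AND (0 AND 1))) -> 0
  row 23 [10111]: (((0 OR 1) XOR 1) XOR ((1 OR 1) AND (0 AND 1))) -> 0
  row 24 [11000]: (((1 OR 0) XOR 0) XOR ((0 OR 1) AND (1 AND 0))) -> 1
  row 25 [11001]: (((1 OR 0) XOR 0) XOR ((0 OR 1) AND (1 AND 0))) -> 1
  row 26 [11010]: (((1 OR 0) XOR 1) XOR ((0 OR 1) AND (1 AND 0))) -> 0
  row 27 [11011]: (((1 OR 0) XOR 1) XOR ((0 OR 1) AND (1 AND 0))) -> 0
  row 28 [11100]: (((1 OR 1) XOR 0) XOR ((1 OR 1) AND (1 AND 1))) -> 0
  row 29 [11101]: (((1 OR 1) XOR 0) XOR ((1 OR 1) AND (1 AND 1))) -> 0
  row 30 [11110]: (((1 OR 1) XOR 1) XOR ((1 OR 1) AND (1 AND 1))) -> 1
  row 31 [11111]: (((1 OR 1) XOR 1) XOR ((1 OR 1) AND (1 AND 1))) -> 1
Full result column, 8 rows per line (x1,x2 fixed per line; x3,x4,x5 runs 000..111 left to right):
  rows 0-7 [x1,x2=00]: 00111100  (ones: 4)
  rows 8-15 [x1,x2=01]: 11000011  (ones: 4)
  rows 16-23 [x1,x2=10]: 00111100  (ones: 4)
  rows 24-31 [x1,x2=11]: 11000011  (ones: 4)
Count of 1-rows = 4+4+4+4 = 16

16


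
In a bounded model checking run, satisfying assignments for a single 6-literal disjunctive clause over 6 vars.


Step 1: Total=2^6=64
Step 2: Unsat when all 6 false: 2^0=1
Step 3: Sat=64-1=63

63


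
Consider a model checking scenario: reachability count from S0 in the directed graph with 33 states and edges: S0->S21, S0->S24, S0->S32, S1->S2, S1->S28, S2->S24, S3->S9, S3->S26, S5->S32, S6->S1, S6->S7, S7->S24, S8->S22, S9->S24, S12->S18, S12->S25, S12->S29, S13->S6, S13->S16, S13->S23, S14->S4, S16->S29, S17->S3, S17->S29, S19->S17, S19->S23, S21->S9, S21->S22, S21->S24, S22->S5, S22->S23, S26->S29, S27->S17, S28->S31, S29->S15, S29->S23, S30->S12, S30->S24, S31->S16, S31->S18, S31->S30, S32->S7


BFS from S0:
  layer 0: {S0}
  layer 1: {S21, S24, S32}
  layer 2: {S7, S9, S22}
  layer 3: {S5, S23}
Reachable set: {S0, S5, S7, S9, S21, S22, S23, S24, S32}
Count = 9

9


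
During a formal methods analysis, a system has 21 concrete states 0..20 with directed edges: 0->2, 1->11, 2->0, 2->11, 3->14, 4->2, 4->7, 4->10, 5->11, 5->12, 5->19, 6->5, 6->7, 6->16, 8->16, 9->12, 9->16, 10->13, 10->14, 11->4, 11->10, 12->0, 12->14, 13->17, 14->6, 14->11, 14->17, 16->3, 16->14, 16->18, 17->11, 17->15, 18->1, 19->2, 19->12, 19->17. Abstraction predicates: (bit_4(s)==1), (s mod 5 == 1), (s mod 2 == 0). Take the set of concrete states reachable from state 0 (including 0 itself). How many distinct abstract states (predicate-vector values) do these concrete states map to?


BFS from 0:
Concrete reachable: {0, 1, 2, 3, 4, 5, 6, 7, 10, 11, 12, 13, 14, 15, 16, 17, 18, 19}
Abstract via predicates (bit_4(s)==1), (s mod 5 == 1), (s mod 2 == 0):
  (0,0,0) <- {3, 5, 7, 13, 15}
  (0,0,1) <- {0, 2, 4, 10, 12, 14}
  (0,1,0) <- {1, 11}
  (0,1,1) <- {6}
  (1,0,0) <- {17, 19}
  (1,0,1) <- {18}
  (1,1,1) <- {16}
Distinct abstract states = 7

7


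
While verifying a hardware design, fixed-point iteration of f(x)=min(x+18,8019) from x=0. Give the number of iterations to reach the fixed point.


Step 1: x=0, cap=8019, increment=18
Step 2: x grows by 18 each step until capped at 8019; fixed point is x=8019
Step 3: iterations = ceil(8019/18) = 446

446


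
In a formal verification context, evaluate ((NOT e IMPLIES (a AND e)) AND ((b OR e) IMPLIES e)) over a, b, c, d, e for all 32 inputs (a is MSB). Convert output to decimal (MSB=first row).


Formula: ((NOT e IMPLIES (a AND e)) AND ((b OR e) IMPLIES e)) over a, b, c, d, e (32 rows)
Evaluate each row (bits = a,b,c,d,e, MSB first):
  row 0 [00000]: ((NOT 0 IMPLIES (0 AND 0)) AND ((0 OR 0) IMPLIES 0)) -> 0
  row 1 [00001]: ((NOT 1 IMPLIES (0 AND 1)) AND ((0 OR 1) IMPLIES 1)) -> 1
  row 2 [00010]: ((NOT 0 IMPLIES (0 AND 0)) AND ((0 OR 0) IMPLIES 0)) -> 0
  row 3 [00011]: ((NOT 1 IMPLIES (0 AND 1)) AND ((0 OR 1) IMPLIES 1)) -> 1
  row 4 [00100]: ((NOT 0 IMPLIES (0 AND 0)) AND ((0 OR 0) IMPLIES 0)) -> 0
  row 5 [00101]: ((NOT 1 IMPLIES (0 AND 1)) AND ((0 OR 1) IMPLIES 1)) -> 1
  row 6 [00110]: ((NOT 0 IMPLIES (0 AND 0)) AND ((0 OR 0) IMPLIES 0)) -> 0
  row 7 [00111]: ((NOT 1 IMPLIES (0 AND 1)) AND ((0 OR 1) IMPLIES 1)) -> 1
  row 8 [01000]: ((NOT 0 IMPLIES (0 AND 0)) AND ((1 OR 0) IMPLIES 0)) -> 0
  row 9 [01001]: ((NOT 1 IMPLIES (0 AND 1)) AND ((1 OR 1) IMPLIES 1)) -> 1
  row 10 [01010]: ((NOT 0 IMPLIES (0 AND 0)) AND ((1 OR 0) IMPLIES 0)) -> 0
  row 11 [01011]: ((NOT 1 IMPLIES (0 AND 1)) AND ((1 OR 1) IMPLIES 1)) -> 1
  row 12 [01100]: ((NOT 0 IMPLIES (0 AND 0)) AND ((1 OR 0) IMPLIES 0)) -> 0
  row 13 [01101]: ((NOT 1 IMPLIES (0 AND 1)) AND ((1 OR 1) IMPLIES 1)) -> 1
  row 14 [01110]: ((NOT 0 IMPLIES (0 AND 0)) AND ((1 OR 0) IMPLIES 0)) -> 0
  row 15 [01111]: ((NOT 1 IMPLIES (0 AND 1)) AND ((1 OR 1) IMPLIES 1)) -> 1
  row 16 [10000]: ((NOT 0 IMPLIES (1 AND 0)) AND ((0 OR 0) IMPLIES 0)) -> 0
  row 17 [10001]: ((NOT 1 IMPLIES (1 AND 1)) AND ((0 OR 1) IMPLIES 1)) -> 1
  row 18 [10010]: ((NOT 0 IMPLIES (1 AND 0)) AND ((0 OR 0) IMPLIES 0)) -> 0
  row 19 [10011]: ((NOT 1 IMPLIES (1 AND 1)) AND ((0 OR 1) IMPLIES 1)) -> 1
  row 20 [10100]: ((NOT 0 IMPLIES (1 AND 0)) AND ((0 OR 0) IMPLIES 0)) -> 0
  row 21 [10101]: ((NOT 1 IMPLIES (1 AND 1)) AND ((0 OR 1) IMPLIES 1)) -> 1
  row 22 [10110]: ((NOT 0 IMPLIES (1 AND 0)) AND ((0 OR 0) IMPLIES 0)) -> 0
  row 23 [10111]: ((NOT 1 IMPLIES (1 AND 1)) AND ((0 OR 1) IMPLIES 1)) -> 1
  row 24 [11000]: ((NOT 0 IMPLIES (1 AND 0)) AND ((1 OR 0) IMPLIES 0)) -> 0
  row 25 [11001]: ((NOT 1 IMPLIES (1 AND 1)) AND ((1 OR 1) IMPLIES 1)) -> 1
  row 26 [11010]: ((NOT 0 IMPLIES (1 AND 0)) AND ((1 OR 0) IMPLIES 0)) -> 0
  row 27 [11011]: ((NOT 1 IMPLIES (1 AND 1)) AND ((1 OR 1) IMPLIES 1)) -> 1
  row 28 [11100]: ((NOT 0 IMPLIES (1 AND 0)) AND ((1 OR 0) IMPLIES 0)) -> 0
  row 29 [11101]: ((NOT 1 IMPLIES (1 AND 1)) AND ((1 OR 1) IMPLIES 1)) -> 1
  row 30 [11110]: ((NOT 0 IMPLIES (1 AND 0)) AND ((1 OR 0) IMPLIES 0)) -> 0
  row 31 [11111]: ((NOT 1 IMPLIES (1 AND 1)) AND ((1 OR 1) IMPLIES 1)) -> 1
Full result column, 4 rows per line (a,b,c fixed per line; d,e runs 00..11 left to right):
  rows 0-3 [a,b,c=000]: 0101  = hex 5
  rows 4-7 [a,b,c=001]: 0101  = hex 5
  rows 8-11 [a,b,c=010]: 0101  = hex 5
  rows 12-15 [a,b,c=011]: 0101  = hex 5
  rows 16-19 [a,b,c=100]: 0101  = hex 5
  rows 20-23 [a,b,c=101]: 0101  = hex 5
  rows 24-27 [a,b,c=110]: 0101  = hex 5
  rows 28-31 [a,b,c=111]: 0101  = hex 5
Output column (row 0 .. row 31) = 01010101010101010101010101010101
Output column grouped in 4s = 0101 0101 0101 0101 0101 0101 0101 0101 = 0x55555555
Convert to decimal digit by digit (value = value*16 + digit):
  5 -> 5
  5*16 + 5 = 85
  85*16 + 5 = 1365
  1365*16 + 5 = 21845
  21845*16 + 5 = 349525
  349525*16 + 5 = 5592405
  5592405*16 + 5 = 89478485
  89478485*16 + 5 = 1431655765
Decimal = 1431655765

1431655765


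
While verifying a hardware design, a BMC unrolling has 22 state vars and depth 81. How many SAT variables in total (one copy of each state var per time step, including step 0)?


BMC unrolls to depth k, creating one copy of each state var for steps 0..k.
Step count = 81 + 1 = 82 (steps 0 through 81)
Vars per step = 22
Total = 22 * 82 = 1804

1804


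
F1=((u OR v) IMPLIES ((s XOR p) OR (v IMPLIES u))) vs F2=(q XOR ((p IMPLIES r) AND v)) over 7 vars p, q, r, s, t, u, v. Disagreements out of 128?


F1 = ((u OR v) IMPLIES ((s XOR p) OR (v IMPLIES u)))
F2 = (q XOR ((p IMPLIES r) AND v))
Evaluate both on each of 128 rows (bits = p,q,r,s,t,u,v):
  row 0 [0000000]: F1=1 F2=0 (differ) -> 1
  row 1 [0000001]: F1=0 F2=1 (differ) -> 1
  row 2 [0000010]: F1=1 F2=0 (differ) -> 1
  row 3 [0000011]: F1=1 F2=1 -> 0
  row 4 [0000100]: F1=1 F2=0 (differ) -> 1
  (every remaining row is evaluated the same way; all 128 results are listed next)
Full result column, 8 rows per line (p,q,r,s fixed per line; t,u,v runs 000..111 left to right):
  rows 0-7 [p,q,r,s=0000]: 11101110  (ones: 6)
  rows 8-15 [p,q,r,s=0001]: 10101010  (ones: 4)
  rows 16-23 [p,q,r,s=0010]: 11101110  (ones: 6)
  rows 24-31 [p,q,r,s=0011]: 10101010  (ones: 4)
  rows 32-39 [p,q,r,s=0100]: 00010001  (ones: 2)
  rows 40-47 [p,q,r,s=0101]: 01010101  (ones: 4)
  rows 48-55 [p,q,r,s=0110]: 00010001  (ones: 2)
  rows 56-63 [p,q,r,s=0111]: 01010101  (ones: 4)
  rows 64-71 [p,q,r,s=1000]: 11111111  (ones: 8)
  rows 72-79 [p,q,r,s=1001]: 10111011  (ones: 6)
  rows 80-87 [p,q,r,s=1010]: 10101010  (ones: 4)
  rows 88-95 [p,q,r,s=1011]: 11101110  (ones: 6)
  rows 96-103 [p,q,r,s=1100]: 00000000  (ones: 0)
  rows 104-111 [p,q,r,s=1101]: 01000100  (ones: 2)
  rows 112-119 [p,q,r,s=1110]: 01010101  (ones: 4)
  rows 120-127 [p,q,r,s=1111]: 00010001  (ones: 2)
Disagreements = 6+4+6+4+2+4+2+4+8+6+4+6+0+2+4+2 = 64

64


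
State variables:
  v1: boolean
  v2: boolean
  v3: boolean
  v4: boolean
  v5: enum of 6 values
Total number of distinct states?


State space = product of domain sizes of all variables.
Domain sizes:
  v1 (boolean): 2
  v2 (boolean): 2
  v3 (boolean): 2
  v4 (boolean): 2
  v5 (enum of 6 values): 6
Product = 2 * 2 * 2 * 2 * 6 = 96

96


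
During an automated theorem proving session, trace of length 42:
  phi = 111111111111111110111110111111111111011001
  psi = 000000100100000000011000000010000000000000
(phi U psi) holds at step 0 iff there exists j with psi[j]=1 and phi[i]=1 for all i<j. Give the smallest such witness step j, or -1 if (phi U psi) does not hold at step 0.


(phi U psi) at 0: need smallest j with psi[j]=1 and phi[i]=1 for all i in [0,j).
Scan from step 0:
  step 0: phi=1, psi=0 -> continue
  step 1: phi=1, psi=0 -> continue
  step 2: phi=1, psi=0 -> continue
  step 3: phi=1, psi=0 -> continue
  step 6: psi=1 and phi held for [0,6) -> witness found
Witness step = 6

6


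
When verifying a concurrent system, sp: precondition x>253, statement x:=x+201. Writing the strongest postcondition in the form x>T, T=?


Formula: sp(P, x:=E) = exists old_x. (x = E[old_x/x]) AND P[old_x/x] (old_x is the value of x before the assignment; eliminate old_x by solving x = E[old_x/x] for old_x)
Step 1: Precondition P: x>253, i.e. old_x > 253
Step 2: Assignment gives x = old_x + 201, so old_x = x - 201
Step 3: Substitute into P: x - 201 > 253
Step 4: Simplify: x > 253+201 = 454

454


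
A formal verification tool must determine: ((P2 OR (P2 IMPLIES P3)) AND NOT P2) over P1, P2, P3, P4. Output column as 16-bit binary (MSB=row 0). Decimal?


Formula: ((P2 OR (P2 IMPLIES P3)) AND NOT P2) over P1, P2, P3, P4 (16 rows)
Evaluate each row (bits = P1,P2,P3,P4, MSB first):
  row 0 [0000]: ((0 OR (0 IMPLIES 0)) AND NOT 0) -> 1
  row 1 [0001]: ((0 OR (0 IMPLIES 0)) AND NOT 0) -> 1
  row 2 [0010]: ((0 OR (0 IMPLIES 1)) AND NOT 0) -> 1
  row 3 [0011]: ((0 OR (0 IMPLIES 1)) AND NOT 0) -> 1
  row 4 [0100]: ((1 OR (1 IMPLIES 0)) AND NOT 1) -> 0
  row 5 [0101]: ((1 OR (1 IMPLIES 0)) AND NOT 1) -> 0
  row 6 [0110]: ((1 OR (1 IMPLIES 1)) AND NOT 1) -> 0
  row 7 [0111]: ((1 OR (1 IMPLIES 1)) AND NOT 1) -> 0
  row 8 [1000]: ((0 OR (0 IMPLIES 0)) AND NOT 0) -> 1
  row 9 [1001]: ((0 OR (0 IMPLIES 0)) AND NOT 0) -> 1
  row 10 [1010]: ((0 OR (0 IMPLIES 1)) AND NOT 0) -> 1
  row 11 [1011]: ((0 OR (0 IMPLIES 1)) AND NOT 0) -> 1
  row 12 [1100]: ((1 OR (1 IMPLIES 0)) AND NOT 1) -> 0
  row 13 [1101]: ((1 OR (1 IMPLIES 0)) AND NOT 1) -> 0
  row 14 [1110]: ((1 OR (1 IMPLIES 1)) AND NOT 1) -> 0
  row 15 [1111]: ((1 OR (1 IMPLIES 1)) AND NOT 1) -> 0
Full result column, 4 rows per line (P1,P2 fixed per line; P3,P4 runs 00..11 left to right):
  rows 0-3 [P1,P2=00]: 1111  = hex F
  rows 4-7 [P1,P2=01]: 0000  = hex 0
  rows 8-11 [P1,P2=10]: 1111  = hex F
  rows 12-15 [P1,P2=11]: 0000  = hex 0
Output column (row 0 .. row 15) = 1111000011110000
Output column grouped in 4s = 1111 0000 1111 0000 = 0xF0F0
Convert to decimal digit by digit (value = value*16 + digit):
  F -> 15
  15*16 + 0 = 240
  240*16 + 15 (F) = 3855
  3855*16 + 0 = 61680
Decimal = 61680

61680


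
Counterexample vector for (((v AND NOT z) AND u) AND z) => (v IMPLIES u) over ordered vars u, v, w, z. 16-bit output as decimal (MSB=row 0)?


F1 = (((v AND NOT z) AND u) AND z)
F2 = (v IMPLIES u)
Counterexample to F1=>F2 is where F1=1 and F2=0.
Evaluate each row (bits = u,v,w,z, MSB first):
  row 0 [0000]: F1=0 F2=1 -> F1&~F2 -> 0
  row 1 [0001]: F1=0 F2=1 -> F1&~F2 -> 0
  row 2 [0010]: F1=0 F2=1 -> F1&~F2 -> 0
  row 3 [0011]: F1=0 F2=1 -> F1&~F2 -> 0
  row 4 [0100]: F1=0 F2=0 -> F1&~F2 -> 0
  row 5 [0101]: F1=0 F2=0 -> F1&~F2 -> 0
  row 6 [0110]: F1=0 F2=0 -> F1&~F2 -> 0
  row 7 [0111]: F1=0 F2=0 -> F1&~F2 -> 0
  row 8 [1000]: F1=0 F2=1 -> F1&~F2 -> 0
  row 9 [1001]: F1=0 F2=1 -> F1&~F2 -> 0
  row 10 [1010]: F1=0 F2=1 -> F1&~F2 -> 0
  row 11 [1011]: F1=0 F2=1 -> F1&~F2 -> 0
  row 12 [1100]: F1=0 F2=1 -> F1&~F2 -> 0
  row 13 [1101]: F1=0 F2=1 -> F1&~F2 -> 0
  row 14 [1110]: F1=0 F2=1 -> F1&~F2 -> 0
  row 15 [1111]: F1=0 F2=1 -> F1&~F2 -> 0
Full result column, 4 rows per line (u,v fixed per line; w,z runs 00..11 left to right):
  rows 0-3 [u,v=00]: 0000  = hex 0
  rows 4-7 [u,v=01]: 0000  = hex 0
  rows 8-11 [u,v=10]: 0000  = hex 0
  rows 12-15 [u,v=11]: 0000  = hex 0
Counterexample vector (row 0 .. row 15) = 0000000000000000
Output column grouped in 4s = 0000 0000 0000 0000 = 0x0000
Convert to decimal digit by digit (value = value*16 + digit):
  0 -> 0
  0*16 + 0 = 0
  0*16 + 0 = 0
  0*16 + 0 = 0
Decimal = 0

0


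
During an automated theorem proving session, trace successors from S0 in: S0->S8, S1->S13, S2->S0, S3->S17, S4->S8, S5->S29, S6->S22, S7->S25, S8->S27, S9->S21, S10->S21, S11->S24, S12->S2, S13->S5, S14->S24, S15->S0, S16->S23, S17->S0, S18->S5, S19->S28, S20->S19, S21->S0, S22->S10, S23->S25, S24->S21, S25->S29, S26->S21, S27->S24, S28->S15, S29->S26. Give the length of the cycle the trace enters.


Trace from S0 until a state repeats:
  S0 -> S8 -> S27 -> S24 -> S21 -> S0
S0 first seen at step 0, revisited at step 5.
Cycle length = 5 - 0 = 5

5


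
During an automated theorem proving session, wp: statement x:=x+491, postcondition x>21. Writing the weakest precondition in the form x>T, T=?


Formula: wp(x:=E, P) = P[E/x] (substitute E for x in postcondition)
Step 1: Postcondition: x>21
Step 2: Substitute x+491 for x: x+491>21
Step 3: Solve for x: x > 21-491 = -470

-470


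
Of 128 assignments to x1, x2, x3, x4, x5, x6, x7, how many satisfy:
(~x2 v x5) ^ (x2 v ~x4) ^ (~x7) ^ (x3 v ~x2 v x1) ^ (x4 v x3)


CNF with 5 clauses over 7 vars (128 assignments).
An assignment satisfies CNF iff every clause has >=1 true literal.
Check each row (bits = x1,x2,x3,x4,x5,x6,x7; clause T/F shown):
  row 0 [0000000]: clauses=TTTTF -> 0
  row 1 [0000001]: clauses=TTFTF -> 0
  row 2 [0000010]: clauses=TTTTF -> 0
  row 3 [0000011]: clauses=TTFTF -> 0
  row 4 [0000100]: clauses=TTTTF -> 0
  (every remaining row is evaluated the same way; all 128 results are listed next)
Full result column, 8 rows per line (x1,x2,x3,x4 fixed per line; x5,x6,x7 runs 000..111 left to right):
  rows 0-7 [x1,x2,x3,x4=0000]: 00000000  (ones: 0)
  rows 8-15 [x1,x2,x3,x4=0001]: 00000000  (ones: 0)
  rows 16-23 [x1,x2,x3,x4=0010]: 10101010  (ones: 4)
  rows 24-31 [x1,x2,x3,x4=0011]: 00000000  (ones: 0)
  rows 32-39 [x1,x2,x3,x4=0100]: 00000000  (ones: 0)
  rows 40-47 [x1,x2,x3,x4=0101]: 00000000  (ones: 0)
  rows 48-55 [x1,x2,x3,x4=0110]: 00001010  (ones: 2)
  rows 56-63 [x1,x2,x3,x4=0111]: 00001010  (ones: 2)
  rows 64-71 [x1,x2,x3,x4=1000]: 00000000  (ones: 0)
  rows 72-79 [x1,x2,x3,x4=1001]: 00000000  (ones: 0)
  rows 80-87 [x1,x2,x3,x4=1010]: 10101010  (ones: 4)
  rows 88-95 [x1,x2,x3,x4=1011]: 00000000  (ones: 0)
  rows 96-103 [x1,x2,x3,x4=1100]: 00000000  (ones: 0)
  rows 104-111 [x1,x2,x3,x4=1101]: 00001010  (ones: 2)
  rows 112-119 [x1,x2,x3,x4=1110]: 00001010  (ones: 2)
  rows 120-127 [x1,x2,x3,x4=1111]: 00001010  (ones: 2)
Satisfying assignments = 0+0+4+0+0+0+2+2+0+0+4+0+0+2+2+2 = 18

18


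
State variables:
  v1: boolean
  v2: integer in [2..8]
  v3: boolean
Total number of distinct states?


State space = product of domain sizes of all variables.
Domain sizes:
  v1 (boolean): 2
  v2 (integer in [2..8]): 7
  v3 (boolean): 2
Product = 2 * 7 * 2 = 28

28


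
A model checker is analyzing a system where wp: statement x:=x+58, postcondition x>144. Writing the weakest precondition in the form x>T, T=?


Formula: wp(x:=E, P) = P[E/x] (substitute E for x in postcondition)
Step 1: Postcondition: x>144
Step 2: Substitute x+58 for x: x+58>144
Step 3: Solve for x: x > 144-58 = 86

86


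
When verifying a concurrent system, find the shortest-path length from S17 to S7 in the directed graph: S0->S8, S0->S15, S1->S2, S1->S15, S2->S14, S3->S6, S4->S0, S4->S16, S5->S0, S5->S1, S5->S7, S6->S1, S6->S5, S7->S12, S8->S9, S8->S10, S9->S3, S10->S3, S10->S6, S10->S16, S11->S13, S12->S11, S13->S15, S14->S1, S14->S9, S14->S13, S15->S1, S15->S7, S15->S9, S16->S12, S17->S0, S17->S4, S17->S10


BFS layer-by-layer from S17:
  dist 0: {S17}
  dist 1: {S0, S4, S10}
  dist 2: {S3, S6, S8, S15, S16}
  dist 3: {S1, S5, S7, S9, S12}
  -> S7 reached at distance 3
Shortest path length = 3

3


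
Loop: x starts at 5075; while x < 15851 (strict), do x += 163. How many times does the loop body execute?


Step 1: x goes from 5075 toward 15851 by 163; the body runs while x<15851, so iterations = ceil((bound-start)/step)
Step 2: Distance=10776
Step 3: ceil(10776/163)=67

67


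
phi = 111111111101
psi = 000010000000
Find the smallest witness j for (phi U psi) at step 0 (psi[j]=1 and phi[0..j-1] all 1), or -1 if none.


(phi U psi) at 0: need smallest j with psi[j]=1 and phi[i]=1 for all i in [0,j).
Scan from step 0:
  step 0: phi=1, psi=0 -> continue
  step 1: phi=1, psi=0 -> continue
  step 2: phi=1, psi=0 -> continue
  step 3: phi=1, psi=0 -> continue
  step 4: psi=1 and phi held for [0,4) -> witness found
Witness step = 4

4


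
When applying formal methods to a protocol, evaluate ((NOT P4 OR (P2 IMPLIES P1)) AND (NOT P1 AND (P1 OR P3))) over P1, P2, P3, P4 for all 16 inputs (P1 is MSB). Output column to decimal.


Formula: ((NOT P4 OR (P2 IMPLIES P1)) AND (NOT P1 AND (P1 OR P3))) over P1, P2, P3, P4 (16 rows)
Evaluate each row (bits = P1,P2,P3,P4, MSB first):
  row 0 [0000]: ((NOT 0 OR (0 IMPLIES 0)) AND (NOT 0 AND (0 OR 0))) -> 0
  row 1 [0001]: ((NOT 1 OR (0 IMPLIES 0)) AND (NOT 0 AND (0 OR 0))) -> 0
  row 2 [0010]: ((NOT 0 OR (0 IMPLIES 0)) AND (NOT 0 AND (0 OR 1))) -> 1
  row 3 [0011]: ((NOT 1 OR (0 IMPLIES 0)) AND (NOT 0 AND (0 OR 1))) -> 1
  row 4 [0100]: ((NOT 0 OR (1 IMPLIES 0)) AND (NOT 0 AND (0 OR 0))) -> 0
  row 5 [0101]: ((NOT 1 OR (1 IMPLIES 0)) AND (NOT 0 AND (0 OR 0))) -> 0
  row 6 [0110]: ((NOT 0 OR (1 IMPLIES 0)) AND (NOT 0 AND (0 OR 1))) -> 1
  row 7 [0111]: ((NOT 1 OR (1 IMPLIES 0)) AND (NOT 0 AND (0 OR 1))) -> 0
  row 8 [1000]: ((NOT 0 OR (0 IMPLIES 1)) AND (NOT 1 AND (1 OR 0))) -> 0
  row 9 [1001]: ((NOT 1 OR (0 IMPLIES 1)) AND (NOT 1 AND (1 OR 0))) -> 0
  row 10 [1010]: ((NOT 0 OR (0 IMPLIES 1)) AND (NOT 1 AND (1 OR 1))) -> 0
  row 11 [1011]: ((NOT 1 OR (0 IMPLIES 1)) AND (NOT 1 AND (1 OR 1))) -> 0
  row 12 [1100]: ((NOT 0 OR (1 IMPLIES 1)) AND (NOT 1 AND (1 OR 0))) -> 0
  row 13 [1101]: ((NOT 1 OR (1 IMPLIES 1)) AND (NOT 1 AND (1 OR 0))) -> 0
  row 14 [1110]: ((NOT 0 OR (1 IMPLIES 1)) AND (NOT 1 AND (1 OR 1))) -> 0
  row 15 [1111]: ((NOT 1 OR (1 IMPLIES 1)) AND (NOT 1 AND (1 OR 1))) -> 0
Full result column, 4 rows per line (P1,P2 fixed per line; P3,P4 runs 00..11 left to right):
  rows 0-3 [P1,P2=00]: 0011  = hex 3
  rows 4-7 [P1,P2=01]: 0010  = hex 2
  rows 8-11 [P1,P2=10]: 0000  = hex 0
  rows 12-15 [P1,P2=11]: 0000  = hex 0
Output column (row 0 .. row 15) = 0011001000000000
Output column grouped in 4s = 0011 0010 0000 0000 = 0x3200
Convert to decimal digit by digit (value = value*16 + digit):
  3 -> 3
  3*16 + 2 = 50
  50*16 + 0 = 800
  800*16 + 0 = 12800
Decimal = 12800

12800


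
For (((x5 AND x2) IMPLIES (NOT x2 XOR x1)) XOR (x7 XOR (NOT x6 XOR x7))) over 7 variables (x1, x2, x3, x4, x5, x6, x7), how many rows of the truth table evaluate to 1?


Formula: (((x5 AND x2) IMPLIES (NOT x2 XOR x1)) XOR (x7 XOR (NOT x6 XOR x7))) over 7 vars (128 rows)
Evaluate each row (x1, x2, x3, x4, x5, x6, x7 as bits, MSB first):
  row 0 [0000000]: (((0 AND 0) IMPLIES (NOT 0 XOR 0)) XOR (0 XOR (NOT 0 XOR 0))) -> 0
  row 1 [0000001]: (((0 AND 0) IMPLIES (NOT 0 XOR 0)) XOR (1 XOR (NOT 0 XOR 1))) -> 0
  row 2 [0000010]: (((0 AND 0) IMPLIES (NOT 0 XOR 0)) XOR (0 XOR (NOT 1 XOR 0))) -> 1
  row 3 [0000011]: (((0 AND 0) IMPLIES (NOT 0 XOR 0)) XOR (1 XOR (NOT 1 XOR 1))) -> 1
  row 4 [0000100]: (((1 AND 0) IMPLIES (NOT 0 XOR 0)) XOR (0 XOR (NOT 0 XOR 0))) -> 0
  (every remaining row is evaluated the same way; all 128 results are listed next)
Full result column, 8 rows per line (x1,x2,x3,x4 fixed per line; x5,x6,x7 runs 000..111 left to right):
  rows 0-7 [x1,x2,x3,x4=0000]: 00110011  (ones: 4)
  rows 8-15 [x1,x2,x3,x4=0001]: 00110011  (ones: 4)
  rows 16-23 [x1,x2,x3,x4=0010]: 00110011  (ones: 4)
  rows 24-31 [x1,x2,x3,x4=0011]: 00110011  (ones: 4)
  rows 32-39 [x1,x2,x3,x4=0100]: 00111100  (ones: 4)
  rows 40-47 [x1,x2,x3,x4=0101]: 00111100  (ones: 4)
  rows 48-55 [x1,x2,x3,x4=0110]: 00111100  (ones: 4)
  rows 56-63 [x1,x2,x3,x4=0111]: 00111100  (ones: 4)
  rows 64-71 [x1,x2,x3,x4=1000]: 00110011  (ones: 4)
  rows 72-79 [x1,x2,x3,x4=1001]: 00110011  (ones: 4)
  rows 80-87 [x1,x2,x3,x4=1010]: 00110011  (ones: 4)
  rows 88-95 [x1,x2,x3,x4=1011]: 00110011  (ones: 4)
  rows 96-103 [x1,x2,x3,x4=1100]: 00110011  (ones: 4)
  rows 104-111 [x1,x2,x3,x4=1101]: 00110011  (ones: 4)
  rows 112-119 [x1,x2,x3,x4=1110]: 00110011  (ones: 4)
  rows 120-127 [x1,x2,x3,x4=1111]: 00110011  (ones: 4)
Count of 1-rows = 4+4+4+4+4+4+4+4+4+4+4+4+4+4+4+4 = 64

64


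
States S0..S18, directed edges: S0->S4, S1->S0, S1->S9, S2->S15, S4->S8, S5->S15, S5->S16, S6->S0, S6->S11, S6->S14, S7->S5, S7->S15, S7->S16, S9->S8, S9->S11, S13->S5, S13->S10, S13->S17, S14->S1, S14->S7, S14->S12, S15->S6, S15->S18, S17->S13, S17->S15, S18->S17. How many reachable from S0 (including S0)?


BFS from S0:
  layer 0: {S0}
  layer 1: {S4}
  layer 2: {S8}
Reachable set: {S0, S4, S8}
Count = 3

3


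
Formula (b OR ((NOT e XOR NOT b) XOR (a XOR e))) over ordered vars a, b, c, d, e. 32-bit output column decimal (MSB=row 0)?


Formula: (b OR ((NOT e XOR NOT b) XOR (a XOR e))) over a, b, c, d, e (32 rows)
Evaluate each row (bits = a,b,c,d,e, MSB first):
  row 0 [00000]: (0 OR ((NOT 0 XOR NOT 0) XOR (0 XOR 0))) -> 0
  row 1 [00001]: (0 OR ((NOT 1 XOR NOT 0) XOR (0 XOR 1))) -> 0
  row 2 [00010]: (0 OR ((NOT 0 XOR NOT 0) XOR (0 XOR 0))) -> 0
  row 3 [00011]: (0 OR ((NOT 1 XOR NOT 0) XOR (0 XOR 1))) -> 0
  row 4 [00100]: (0 OR ((NOT 0 XOR NOT 0) XOR (0 XOR 0))) -> 0
  row 5 [00101]: (0 OR ((NOT 1 XOR NOT 0) XOR (0 XOR 1))) -> 0
  row 6 [00110]: (0 OR ((NOT 0 XOR NOT 0) XOR (0 XOR 0))) -> 0
  row 7 [00111]: (0 OR ((NOT 1 XOR NOT 0) XOR (0 XOR 1))) -> 0
  row 8 [01000]: (1 OR ((NOT 0 XOR NOT 1) XOR (0 XOR 0))) -> 1
  row 9 [01001]: (1 OR ((NOT 1 XOR NOT 1) XOR (0 XOR 1))) -> 1
  row 10 [01010]: (1 OR ((NOT 0 XOR NOT 1) XOR (0 XOR 0))) -> 1
  row 11 [01011]: (1 OR ((NOT 1 XOR NOT 1) XOR (0 XOR 1))) -> 1
  row 12 [01100]: (1 OR ((NOT 0 XOR NOT 1) XOR (0 XOR 0))) -> 1
  row 13 [01101]: (1 OR ((NOT 1 XOR NOT 1) XOR (0 XOR 1))) -> 1
  row 14 [01110]: (1 OR ((NOT 0 XOR NOT 1) XOR (0 XOR 0))) -> 1
  row 15 [01111]: (1 OR ((NOT 1 XOR NOT 1) XOR (0 XOR 1))) -> 1
  row 16 [10000]: (0 OR ((NOT 0 XOR NOT 0) XOR (1 XOR 0))) -> 1
  row 17 [10001]: (0 OR ((NOT 1 XOR NOT 0) XOR (1 XOR 1))) -> 1
  row 18 [10010]: (0 OR ((NOT 0 XOR NOT 0) XOR (1 XOR 0))) -> 1
  row 19 [10011]: (0 OR ((NOT 1 XOR NOT 0) XOR (1 XOR 1))) -> 1
  row 20 [10100]: (0 OR ((NOT 0 XOR NOT 0) XOR (1 XOR 0))) -> 1
  row 21 [10101]: (0 OR ((NOT 1 XOR NOT 0) XOR (1 XOR 1))) -> 1
  row 22 [10110]: (0 OR ((NOT 0 XOR NOT 0) XOR (1 XOR 0))) -> 1
  row 23 [10111]: (0 OR ((NOT 1 XOR NOT 0) XOR (1 XOR 1))) -> 1
  row 24 [11000]: (1 OR ((NOT 0 XOR NOT 1) XOR (1 XOR 0))) -> 1
  row 25 [11001]: (1 OR ((NOT 1 XOR NOT 1) XOR (1 XOR 1))) -> 1
  row 26 [11010]: (1 OR ((NOT 0 XOR NOT 1) XOR (1 XOR 0))) -> 1
  row 27 [11011]: (1 OR ((NOT 1 XOR NOT 1) XOR (1 XOR 1))) -> 1
  row 28 [11100]: (1 OR ((NOT 0 XOR NOT 1) XOR (1 XOR 0))) -> 1
  row 29 [11101]: (1 OR ((NOT 1 XOR NOT 1) XOR (1 XOR 1))) -> 1
  row 30 [11110]: (1 OR ((NOT 0 XOR NOT 1) XOR (1 XOR 0))) -> 1
  row 31 [11111]: (1 OR ((NOT 1 XOR NOT 1) XOR (1 XOR 1))) -> 1
Full result column, 4 rows per line (a,b,c fixed per line; d,e runs 00..11 left to right):
  rows 0-3 [a,b,c=000]: 0000  = hex 0
  rows 4-7 [a,b,c=001]: 0000  = hex 0
  rows 8-11 [a,b,c=010]: 1111  = hex F
  rows 12-15 [a,b,c=011]: 1111  = hex F
  rows 16-19 [a,b,c=100]: 1111  = hex F
  rows 20-23 [a,b,c=101]: 1111  = hex F
  rows 24-27 [a,b,c=110]: 1111  = hex F
  rows 28-31 [a,b,c=111]: 1111  = hex F
Output column (row 0 .. row 31) = 00000000111111111111111111111111
Output column grouped in 4s = 0000 0000 1111 1111 1111 1111 1111 1111 = 0x00FFFFFF
Convert to decimal digit by digit (value = value*16 + digit):
  0 -> 0
  0*16 + 0 = 0
  0*16 + 15 (F) = 15
  15*16 + 15 (F) = 255
  255*16 + 15 (F) = 4095
  4095*16 + 15 (F) = 65535
  65535*16 + 15 (F) = 1048575
  1048575*16 + 15 (F) = 16777215
Decimal = 16777215

16777215


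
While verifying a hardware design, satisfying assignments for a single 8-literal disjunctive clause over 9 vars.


Step 1: Total=2^9=512
Step 2: Unsat when all 8 false: 2^1=2
Step 3: Sat=512-2=510

510


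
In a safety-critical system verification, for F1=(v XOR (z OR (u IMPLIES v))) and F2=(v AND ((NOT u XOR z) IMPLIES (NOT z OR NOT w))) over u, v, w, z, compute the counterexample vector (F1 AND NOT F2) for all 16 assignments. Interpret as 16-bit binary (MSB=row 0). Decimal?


F1 = (v XOR (z OR (u IMPLIES v)))
F2 = (v AND ((NOT u XOR z) IMPLIES (NOT z OR NOT w)))
Counterexample to F1=>F2 is where F1=1 and F2=0.
Evaluate each row (bits = u,v,w,z, MSB first):
  row 0 [0000]: F1=1 F2=0 -> F1&~F2 -> 1
  row 1 [0001]: F1=1 F2=0 -> F1&~F2 -> 1
  row 2 [0010]: F1=1 F2=0 -> F1&~F2 -> 1
  row 3 [0011]: F1=1 F2=0 -> F1&~F2 -> 1
  row 4 [0100]: F1=0 F2=1 -> F1&~F2 -> 0
  row 5 [0101]: F1=0 F2=1 -> F1&~F2 -> 0
  row 6 [0110]: F1=0 F2=1 -> F1&~F2 -> 0
  row 7 [0111]: F1=0 F2=1 -> F1&~F2 -> 0
  row 8 [1000]: F1=0 F2=0 -> F1&~F2 -> 0
  row 9 [1001]: F1=1 F2=0 -> F1&~F2 -> 1
  row 10 [1010]: F1=0 F2=0 -> F1&~F2 -> 0
  row 11 [1011]: F1=1 F2=0 -> F1&~F2 -> 1
  row 12 [1100]: F1=0 F2=1 -> F1&~F2 -> 0
  row 13 [1101]: F1=0 F2=1 -> F1&~F2 -> 0
  row 14 [1110]: F1=0 F2=1 -> F1&~F2 -> 0
  row 15 [1111]: F1=0 F2=0 -> F1&~F2 -> 0
Full result column, 4 rows per line (u,v fixed per line; w,z runs 00..11 left to right):
  rows 0-3 [u,v=00]: 1111  = hex F
  rows 4-7 [u,v=01]: 0000  = hex 0
  rows 8-11 [u,v=10]: 0101  = hex 5
  rows 12-15 [u,v=11]: 0000  = hex 0
Counterexample vector (row 0 .. row 15) = 1111000001010000
Output column grouped in 4s = 1111 0000 0101 0000 = 0xF050
Convert to decimal digit by digit (value = value*16 + digit):
  F -> 15
  15*16 + 0 = 240
  240*16 + 5 = 3845
  3845*16 + 0 = 61520
Decimal = 61520

61520


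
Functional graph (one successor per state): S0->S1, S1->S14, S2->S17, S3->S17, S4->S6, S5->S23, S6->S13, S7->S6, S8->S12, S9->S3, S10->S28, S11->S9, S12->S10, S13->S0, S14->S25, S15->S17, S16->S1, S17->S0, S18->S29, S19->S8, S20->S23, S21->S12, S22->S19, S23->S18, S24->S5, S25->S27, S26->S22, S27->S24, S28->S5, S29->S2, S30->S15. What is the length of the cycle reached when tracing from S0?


Trace from S0 until a state repeats:
  S0 -> S1 -> S14 -> S25 -> S27 -> S24 -> S5 -> S23 -> S18 -> S29 -> S2 -> S17 -> S0
S0 first seen at step 0, revisited at step 12.
Cycle length = 12 - 0 = 12

12


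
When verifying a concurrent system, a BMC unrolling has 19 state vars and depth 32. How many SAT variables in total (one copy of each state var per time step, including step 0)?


BMC unrolls to depth k, creating one copy of each state var for steps 0..k.
Step count = 32 + 1 = 33 (steps 0 through 32)
Vars per step = 19
Total = 19 * 33 = 627

627


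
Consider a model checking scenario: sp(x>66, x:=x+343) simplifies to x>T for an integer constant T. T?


Formula: sp(P, x:=E) = exists old_x. (x = E[old_x/x]) AND P[old_x/x] (old_x is the value of x before the assignment; eliminate old_x by solving x = E[old_x/x] for old_x)
Step 1: Precondition P: x>66, i.e. old_x > 66
Step 2: Assignment gives x = old_x + 343, so old_x = x - 343
Step 3: Substitute into P: x - 343 > 66
Step 4: Simplify: x > 66+343 = 409

409


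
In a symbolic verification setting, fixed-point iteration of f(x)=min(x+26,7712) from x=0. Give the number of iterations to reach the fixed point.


Step 1: x=0, cap=7712, increment=26
Step 2: x grows by 26 each step until capped at 7712; fixed point is x=7712
Step 3: iterations = ceil(7712/26) = 297

297


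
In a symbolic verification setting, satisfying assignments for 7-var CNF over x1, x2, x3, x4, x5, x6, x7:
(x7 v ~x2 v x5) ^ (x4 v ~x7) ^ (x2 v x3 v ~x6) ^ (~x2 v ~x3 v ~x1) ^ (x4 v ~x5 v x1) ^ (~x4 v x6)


CNF with 6 clauses over 7 vars (128 assignments).
An assignment satisfies CNF iff every clause has >=1 true literal.
Check each row (bits = x1,x2,x3,x4,x5,x6,x7; clause T/F shown):
  row 0 [0000000]: clauses=TTTTTT -> 1
  row 1 [0000001]: clauses=TFTTTT -> 0
  row 2 [0000010]: clauses=TTFTTT -> 0
  row 3 [0000011]: clauses=TFFTTT -> 0
  row 4 [0000100]: clauses=TTTTFT -> 0
  (every remaining row is evaluated the same way; all 128 results are listed next)
Full result column, 8 rows per line (x1,x2,x3,x4 fixed per line; x5,x6,x7 runs 000..111 left to right):
  rows 0-7 [x1,x2,x3,x4=0000]: 10000000  (ones: 1)
  rows 8-15 [x1,x2,x3,x4=0001]: 00000000  (ones: 0)
  rows 16-23 [x1,x2,x3,x4=0010]: 10100000  (ones: 2)
  rows 24-31 [x1,x2,x3,x4=0011]: 00110011  (ones: 4)
  rows 32-39 [x1,x2,x3,x4=0100]: 00000000  (ones: 0)
  rows 40-47 [x1,x2,x3,x4=0101]: 00010011  (ones: 3)
  rows 48-55 [x1,x2,x3,x4=0110]: 00000000  (ones: 0)
  rows 56-63 [x1,x2,x3,x4=0111]: 00010011  (ones: 3)
  rows 64-71 [x1,x2,x3,x4=1000]: 10001000  (ones: 2)
  rows 72-79 [x1,x2,x3,x4=1001]: 00000000  (ones: 0)
  rows 80-87 [x1,x2,x3,x4=1010]: 10101010  (ones: 4)
  rows 88-95 [x1,x2,x3,x4=1011]: 00110011  (ones: 4)
  rows 96-103 [x1,x2,x3,x4=1100]: 00001010  (ones: 2)
  rows 104-111 [x1,x2,x3,x4=1101]: 00010011  (ones: 3)
  rows 112-119 [x1,x2,x3,x4=1110]: 00000000  (ones: 0)
  rows 120-127 [x1,x2,x3,x4=1111]: 00000000  (ones: 0)
Satisfying assignments = 1+0+2+4+0+3+0+3+2+0+4+4+2+3+0+0 = 28

28


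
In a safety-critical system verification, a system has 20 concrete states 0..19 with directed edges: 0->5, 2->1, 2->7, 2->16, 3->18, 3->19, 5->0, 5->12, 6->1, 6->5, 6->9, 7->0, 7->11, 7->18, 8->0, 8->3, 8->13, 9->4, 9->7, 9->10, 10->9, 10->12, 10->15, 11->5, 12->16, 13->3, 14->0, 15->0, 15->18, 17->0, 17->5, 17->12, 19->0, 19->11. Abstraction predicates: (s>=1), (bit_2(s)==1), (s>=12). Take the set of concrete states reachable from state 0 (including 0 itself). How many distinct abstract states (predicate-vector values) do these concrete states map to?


BFS from 0:
Concrete reachable: {0, 5, 12, 16}
Abstract via predicates (s>=1), (bit_2(s)==1), (s>=12):
  (0,0,0) <- {0}
  (1,0,1) <- {16}
  (1,1,0) <- {5}
  (1,1,1) <- {12}
Distinct abstract states = 4

4


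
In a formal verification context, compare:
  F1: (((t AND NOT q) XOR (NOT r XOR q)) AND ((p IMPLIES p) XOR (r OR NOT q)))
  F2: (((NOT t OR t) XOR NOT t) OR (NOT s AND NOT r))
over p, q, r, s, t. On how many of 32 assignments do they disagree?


F1 = (((t AND NOT q) XOR (NOT r XOR q)) AND ((p IMPLIES p) XOR (r OR NOT q)))
F2 = (((NOT t OR t) XOR NOT t) OR (NOT s AND NOT r))
Evaluate both on each of 32 rows (bits = p,q,r,s,t):
  row 0 [00000]: F1=0 F2=1 (differ) -> 1
  row 1 [00001]: F1=0 F2=1 (differ) -> 1
  row 2 [00010]: F1=0 F2=0 -> 0
  row 3 [00011]: F1=0 F2=1 (differ) -> 1
  row 4 [00100]: F1=0 F2=0 -> 0
  row 5 [00101]: F1=0 F2=1 (differ) -> 1
  row 6 [00110]: F1=0 F2=0 -> 0
  row 7 [00111]: F1=0 F2=1 (differ) -> 1
  row 8 [01000]: F1=0 F2=1 (differ) -> 1
  row 9 [01001]: F1=0 F2=1 (differ) -> 1
  row 10 [01010]: F1=0 F2=0 -> 0
  row 11 [01011]: F1=0 F2=1 (differ) -> 1
  row 12 [01100]: F1=0 F2=0 -> 0
  row 13 [01101]: F1=0 F2=1 (differ) -> 1
  row 14 [01110]: F1=0 F2=0 -> 0
  row 15 [01111]: F1=0 F2=1 (differ) -> 1
  row 16 [10000]: F1=0 F2=1 (differ) -> 1
  row 17 [10001]: F1=0 F2=1 (differ) -> 1
  row 18 [10010]: F1=0 F2=0 -> 0
  row 19 [10011]: F1=0 F2=1 (differ) -> 1
  row 20 [10100]: F1=0 F2=0 -> 0
  row 21 [10101]: F1=0 F2=1 (differ) -> 1
  row 22 [10110]: F1=0 F2=0 -> 0
  row 23 [10111]: F1=0 F2=1 (differ) -> 1
  row 24 [11000]: F1=0 F2=1 (differ) -> 1
  row 25 [11001]: F1=0 F2=1 (differ) -> 1
  row 26 [11010]: F1=0 F2=0 -> 0
  row 27 [11011]: F1=0 F2=1 (differ) -> 1
  row 28 [11100]: F1=0 F2=0 -> 0
  row 29 [11101]: F1=0 F2=1 (differ) -> 1
  row 30 [11110]: F1=0 F2=0 -> 0
  row 31 [11111]: F1=0 F2=1 (differ) -> 1
Full result column, 8 rows per line (p,q fixed per line; r,s,t runs 000..111 left to right):
  rows 0-7 [p,q=00]: 11010101  (ones: 5)
  rows 8-15 [p,q=01]: 11010101  (ones: 5)
  rows 16-23 [p,q=10]: 11010101  (ones: 5)
  rows 24-31 [p,q=11]: 11010101  (ones: 5)
Disagreements = 5+5+5+5 = 20

20


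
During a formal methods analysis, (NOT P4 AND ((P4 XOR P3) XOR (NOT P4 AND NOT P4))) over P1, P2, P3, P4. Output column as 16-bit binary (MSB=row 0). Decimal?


Formula: (NOT P4 AND ((P4 XOR P3) XOR (NOT P4 AND NOT P4))) over P1, P2, P3, P4 (16 rows)
Evaluate each row (bits = P1,P2,P3,P4, MSB first):
  row 0 [0000]: (NOT 0 AND ((0 XOR 0) XOR (NOT 0 AND NOT 0))) -> 1
  row 1 [0001]: (NOT 1 AND ((1 XOR 0) XOR (NOT 1 AND NOT 1))) -> 0
  row 2 [0010]: (NOT 0 AND ((0 XOR 1) XOR (NOT 0 AND NOT 0))) -> 0
  row 3 [0011]: (NOT 1 AND ((1 XOR 1) XOR (NOT 1 AND NOT 1))) -> 0
  row 4 [0100]: (NOT 0 AND ((0 XOR 0) XOR (NOT 0 AND NOT 0))) -> 1
  row 5 [0101]: (NOT 1 AND ((1 XOR 0) XOR (NOT 1 AND NOT 1))) -> 0
  row 6 [0110]: (NOT 0 AND ((0 XOR 1) XOR (NOT 0 AND NOT 0))) -> 0
  row 7 [0111]: (NOT 1 AND ((1 XOR 1) XOR (NOT 1 AND NOT 1))) -> 0
  row 8 [1000]: (NOT 0 AND ((0 XOR 0) XOR (NOT 0 AND NOT 0))) -> 1
  row 9 [1001]: (NOT 1 AND ((1 XOR 0) XOR (NOT 1 AND NOT 1))) -> 0
  row 10 [1010]: (NOT 0 AND ((0 XOR 1) XOR (NOT 0 AND NOT 0))) -> 0
  row 11 [1011]: (NOT 1 AND ((1 XOR 1) XOR (NOT 1 AND NOT 1))) -> 0
  row 12 [1100]: (NOT 0 AND ((0 XOR 0) XOR (NOT 0 AND NOT 0))) -> 1
  row 13 [1101]: (NOT 1 AND ((1 XOR 0) XOR (NOT 1 AND NOT 1))) -> 0
  row 14 [1110]: (NOT 0 AND ((0 XOR 1) XOR (NOT 0 AND NOT 0))) -> 0
  row 15 [1111]: (NOT 1 AND ((1 XOR 1) XOR (NOT 1 AND NOT 1))) -> 0
Full result column, 4 rows per line (P1,P2 fixed per line; P3,P4 runs 00..11 left to right):
  rows 0-3 [P1,P2=00]: 1000  = hex 8
  rows 4-7 [P1,P2=01]: 1000  = hex 8
  rows 8-11 [P1,P2=10]: 1000  = hex 8
  rows 12-15 [P1,P2=11]: 1000  = hex 8
Output column (row 0 .. row 15) = 1000100010001000
Output column grouped in 4s = 1000 1000 1000 1000 = 0x8888
Convert to decimal digit by digit (value = value*16 + digit):
  8 -> 8
  8*16 + 8 = 136
  136*16 + 8 = 2184
  2184*16 + 8 = 34952
Decimal = 34952

34952


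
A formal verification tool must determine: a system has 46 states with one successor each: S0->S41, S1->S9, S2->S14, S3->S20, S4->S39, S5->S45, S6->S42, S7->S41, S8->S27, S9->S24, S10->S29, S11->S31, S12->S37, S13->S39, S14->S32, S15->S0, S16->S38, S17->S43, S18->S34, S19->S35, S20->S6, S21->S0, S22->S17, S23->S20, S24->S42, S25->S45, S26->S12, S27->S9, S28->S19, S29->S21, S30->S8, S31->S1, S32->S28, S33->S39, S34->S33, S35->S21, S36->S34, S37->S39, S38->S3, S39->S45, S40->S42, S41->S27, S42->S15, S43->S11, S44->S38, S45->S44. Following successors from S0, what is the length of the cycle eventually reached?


Trace from S0 until a state repeats:
  S0 -> S41 -> S27 -> S9 -> S24 -> S42 -> S15 -> S0
S0 first seen at step 0, revisited at step 7.
Cycle length = 7 - 0 = 7

7


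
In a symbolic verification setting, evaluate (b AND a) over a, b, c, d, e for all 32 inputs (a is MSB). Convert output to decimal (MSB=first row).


Formula: (b AND a) over a, b, c, d, e (32 rows)
Evaluate each row (bits = a,b,c,d,e, MSB first):
  row 0 [00000]: (0 AND 0) -> 0
  row 1 [00001]: (0 AND 0) -> 0
  row 2 [00010]: (0 AND 0) -> 0
  row 3 [00011]: (0 AND 0) -> 0
  row 4 [00100]: (0 AND 0) -> 0
  row 5 [00101]: (0 AND 0) -> 0
  row 6 [00110]: (0 AND 0) -> 0
  row 7 [00111]: (0 AND 0) -> 0
  row 8 [01000]: (1 AND 0) -> 0
  row 9 [01001]: (1 AND 0) -> 0
  row 10 [01010]: (1 AND 0) -> 0
  row 11 [01011]: (1 AND 0) -> 0
  row 12 [01100]: (1 AND 0) -> 0
  row 13 [01101]: (1 AND 0) -> 0
  row 14 [01110]: (1 AND 0) -> 0
  row 15 [01111]: (1 AND 0) -> 0
  row 16 [10000]: (0 AND 1) -> 0
  row 17 [10001]: (0 AND 1) -> 0
  row 18 [10010]: (0 AND 1) -> 0
  row 19 [10011]: (0 AND 1) -> 0
  row 20 [10100]: (0 AND 1) -> 0
  row 21 [10101]: (0 AND 1) -> 0
  row 22 [10110]: (0 AND 1) -> 0
  row 23 [10111]: (0 AND 1) -> 0
  row 24 [11000]: (1 AND 1) -> 1
  row 25 [11001]: (1 AND 1) -> 1
  row 26 [11010]: (1 AND 1) -> 1
  row 27 [11011]: (1 AND 1) -> 1
  row 28 [11100]: (1 AND 1) -> 1
  row 29 [11101]: (1 AND 1) -> 1
  row 30 [11110]: (1 AND 1) -> 1
  row 31 [11111]: (1 AND 1) -> 1
Full result column, 4 rows per line (a,b,c fixed per line; d,e runs 00..11 left to right):
  rows 0-3 [a,b,c=000]: 0000  = hex 0
  rows 4-7 [a,b,c=001]: 0000  = hex 0
  rows 8-11 [a,b,c=010]: 0000  = hex 0
  rows 12-15 [a,b,c=011]: 0000  = hex 0
  rows 16-19 [a,b,c=100]: 0000  = hex 0
  rows 20-23 [a,b,c=101]: 0000  = hex 0
  rows 24-27 [a,b,c=110]: 1111  = hex F
  rows 28-31 [a,b,c=111]: 1111  = hex F
Output column (row 0 .. row 31) = 00000000000000000000000011111111
Output column grouped in 4s = 0000 0000 0000 0000 0000 0000 1111 1111 = 0x000000FF
Convert to decimal digit by digit (value = value*16 + digit):
  0 -> 0
  0*16 + 0 = 0
  0*16 + 0 = 0
  0*16 + 0 = 0
  0*16 + 0 = 0
  0*16 + 0 = 0
  0*16 + 15 (F) = 15
  15*16 + 15 (F) = 255
Decimal = 255

255


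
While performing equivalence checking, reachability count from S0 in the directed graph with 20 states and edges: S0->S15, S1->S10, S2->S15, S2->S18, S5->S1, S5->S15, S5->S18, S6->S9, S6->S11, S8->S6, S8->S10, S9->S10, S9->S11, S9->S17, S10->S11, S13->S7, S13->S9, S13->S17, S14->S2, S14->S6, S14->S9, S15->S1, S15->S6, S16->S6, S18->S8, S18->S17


BFS from S0:
  layer 0: {S0}
  layer 1: {S15}
  layer 2: {S1, S6}
  layer 3: {S9, S10, S11}
  layer 4: {S17}
Reachable set: {S0, S1, S6, S9, S10, S11, S15, S17}
Count = 8

8
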